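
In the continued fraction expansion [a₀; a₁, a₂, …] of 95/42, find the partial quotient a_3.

⌊95/42⌋ = 2, remainder 11
⌊42/11⌋ = 3, remainder 9
⌊11/9⌋ = 1, remainder 2
⌊9/2⌋ = 4, remainder 1

4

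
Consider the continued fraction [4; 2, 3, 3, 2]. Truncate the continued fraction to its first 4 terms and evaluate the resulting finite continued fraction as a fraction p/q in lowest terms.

102/23

a_0 = 4: 4/1
a_1 = 2: 9/2
a_2 = 3: 31/7
a_3 = 3: 102/23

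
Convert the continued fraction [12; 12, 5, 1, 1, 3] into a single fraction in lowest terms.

5739/475

Start with 3.
1 + 1/(3/1) = 1 + 1/3 = 4/3
1 + 1/(4/3) = 1 + 3/4 = 7/4
5 + 1/(7/4) = 5 + 4/7 = 39/7
12 + 1/(39/7) = 12 + 7/39 = 475/39
12 + 1/(475/39) = 12 + 39/475 = 5739/475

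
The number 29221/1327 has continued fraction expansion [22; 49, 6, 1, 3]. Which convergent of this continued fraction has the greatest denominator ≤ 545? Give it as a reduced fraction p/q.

7575/344

List convergents until the denominator exceeds the bound:
a_0 = 22: 22/1  (≤ bound)
a_1 = 49: 1079/49  (≤ bound)
a_2 = 6: 6496/295  (≤ bound)
a_3 = 1: 7575/344  (≤ bound)
a_4 = 3: 29221/1327  (> 545, stop)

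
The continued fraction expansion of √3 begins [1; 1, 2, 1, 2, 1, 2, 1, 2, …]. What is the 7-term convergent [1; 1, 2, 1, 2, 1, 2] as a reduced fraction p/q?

Build up convergents one term at a time:
a_0 = 1: 1/1
a_1 = 1: 2/1
a_2 = 2: 5/3
a_3 = 1: 7/4
a_4 = 2: 19/11
a_5 = 1: 26/15
a_6 = 2: 71/41

71/41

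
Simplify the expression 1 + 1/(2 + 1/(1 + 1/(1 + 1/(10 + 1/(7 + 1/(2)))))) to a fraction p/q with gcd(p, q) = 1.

1124/805

Use the convergent recurrence hₖ = aₖ·hₖ₋₁ + hₖ₋₂ (and likewise for the denominators kₖ):
a_0 = 1: 1/1
a_1 = 2: 3/2
a_2 = 1: 4/3
a_3 = 1: 7/5
a_4 = 10: 74/53
a_5 = 7: 525/376
a_6 = 2: 1124/805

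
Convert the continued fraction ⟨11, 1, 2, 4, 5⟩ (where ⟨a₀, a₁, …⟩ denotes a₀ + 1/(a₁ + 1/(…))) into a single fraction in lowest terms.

795/68

Start with 5.
4 + 1/(5/1) = 4 + 1/5 = 21/5
2 + 1/(21/5) = 2 + 5/21 = 47/21
1 + 1/(47/21) = 1 + 21/47 = 68/47
11 + 1/(68/47) = 11 + 47/68 = 795/68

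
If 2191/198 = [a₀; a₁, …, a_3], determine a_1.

2191 ÷ 198 → quotient 11, remainder 13
198 ÷ 13 → quotient 15, remainder 3

15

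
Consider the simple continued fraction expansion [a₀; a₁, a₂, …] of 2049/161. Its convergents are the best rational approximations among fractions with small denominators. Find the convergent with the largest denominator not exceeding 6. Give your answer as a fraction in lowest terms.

a_0 = 12: 12/1  (≤ bound)
a_1 = 1: 13/1  (≤ bound)
a_2 = 2: 38/3  (≤ bound)
a_3 = 1: 51/4  (≤ bound)
a_4 = 1: 89/7  (> 6, stop)

51/4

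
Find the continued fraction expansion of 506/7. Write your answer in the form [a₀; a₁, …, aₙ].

⌊506/7⌋ = 72, remainder 2
⌊7/2⌋ = 3, remainder 1
⌊2/1⌋ = 2, remainder 0

[72; 3, 2]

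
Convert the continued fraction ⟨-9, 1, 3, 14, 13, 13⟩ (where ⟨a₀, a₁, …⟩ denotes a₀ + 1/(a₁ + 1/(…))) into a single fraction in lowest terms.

-80329/9742

a_0 = -9: -9/1
a_1 = 1: -8/1
a_2 = 3: -33/4
a_3 = 14: -470/57
a_4 = 13: -6143/745
a_5 = 13: -80329/9742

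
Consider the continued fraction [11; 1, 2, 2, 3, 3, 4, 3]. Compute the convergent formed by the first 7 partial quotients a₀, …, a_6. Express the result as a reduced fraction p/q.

3981/340

Starting at the tail and folding back:
Start with 4.
3 + 1/(4/1) = 3 + 1/4 = 13/4
3 + 1/(13/4) = 3 + 4/13 = 43/13
2 + 1/(43/13) = 2 + 13/43 = 99/43
2 + 1/(99/43) = 2 + 43/99 = 241/99
1 + 1/(241/99) = 1 + 99/241 = 340/241
11 + 1/(340/241) = 11 + 241/340 = 3981/340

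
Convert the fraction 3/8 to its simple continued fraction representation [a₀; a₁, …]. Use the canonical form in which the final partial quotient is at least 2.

⌊3/8⌋ = 0, remainder 3
⌊8/3⌋ = 2, remainder 2
⌊3/2⌋ = 1, remainder 1
⌊2/1⌋ = 2, remainder 0

[0; 2, 1, 2]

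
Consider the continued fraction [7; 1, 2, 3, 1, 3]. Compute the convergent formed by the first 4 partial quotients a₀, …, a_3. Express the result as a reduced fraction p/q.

77/10

Collapse the nested fraction from the inside out:
Start with 3.
2 + 1/(3/1) = 2 + 1/3 = 7/3
1 + 1/(7/3) = 1 + 3/7 = 10/7
7 + 1/(10/7) = 7 + 7/10 = 77/10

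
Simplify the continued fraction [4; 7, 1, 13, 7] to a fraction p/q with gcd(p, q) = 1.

Collapse the nested fraction from the inside out:
Start with 7.
13 + 1/(7/1) = 13 + 1/7 = 92/7
1 + 1/(92/7) = 1 + 7/92 = 99/92
7 + 1/(99/92) = 7 + 92/99 = 785/99
4 + 1/(785/99) = 4 + 99/785 = 3239/785

3239/785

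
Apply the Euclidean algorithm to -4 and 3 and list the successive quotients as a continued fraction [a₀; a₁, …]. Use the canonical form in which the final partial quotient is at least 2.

-4 = -2·3 + 2, so a_0 = -2
3 = 1·2 + 1, so a_1 = 1
2 = 2·1 + 0, so a_2 = 2

[-2; 1, 2]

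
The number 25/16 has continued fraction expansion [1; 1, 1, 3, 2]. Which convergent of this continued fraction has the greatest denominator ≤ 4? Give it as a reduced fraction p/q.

3/2

a_0 = 1: 1/1  (≤ bound)
a_1 = 1: 2/1  (≤ bound)
a_2 = 1: 3/2  (≤ bound)
a_3 = 3: 11/7  (> 4, stop)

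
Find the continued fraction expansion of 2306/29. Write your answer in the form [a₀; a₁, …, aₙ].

Apply division with remainder until the remainder is 0:
2306 ÷ 29 → quotient 79, remainder 15
29 ÷ 15 → quotient 1, remainder 14
15 ÷ 14 → quotient 1, remainder 1
14 ÷ 1 → quotient 14, remainder 0

[79; 1, 1, 14]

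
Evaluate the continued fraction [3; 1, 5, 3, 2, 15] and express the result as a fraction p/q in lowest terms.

Collapse the nested fraction from the inside out:
Start with 15.
2 + 1/(15/1) = 2 + 1/15 = 31/15
3 + 1/(31/15) = 3 + 15/31 = 108/31
5 + 1/(108/31) = 5 + 31/108 = 571/108
1 + 1/(571/108) = 1 + 108/571 = 679/571
3 + 1/(679/571) = 3 + 571/679 = 2608/679

2608/679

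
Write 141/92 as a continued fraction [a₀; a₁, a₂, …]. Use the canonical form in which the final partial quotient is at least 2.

141 = 1·92 + 49, so a_0 = 1
92 = 1·49 + 43, so a_1 = 1
49 = 1·43 + 6, so a_2 = 1
43 = 7·6 + 1, so a_3 = 7
6 = 6·1 + 0, so a_4 = 6

[1; 1, 1, 7, 6]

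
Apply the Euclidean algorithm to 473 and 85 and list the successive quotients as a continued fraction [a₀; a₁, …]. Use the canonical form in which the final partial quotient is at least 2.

473 = 5·85 + 48, so a_0 = 5
85 = 1·48 + 37, so a_1 = 1
48 = 1·37 + 11, so a_2 = 1
37 = 3·11 + 4, so a_3 = 3
11 = 2·4 + 3, so a_4 = 2
4 = 1·3 + 1, so a_5 = 1
3 = 3·1 + 0, so a_6 = 3

[5; 1, 1, 3, 2, 1, 3]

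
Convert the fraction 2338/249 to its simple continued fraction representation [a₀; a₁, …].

[9; 2, 1, 1, 3, 4, 3]

2338 = 9·249 + 97, so a_0 = 9
249 = 2·97 + 55, so a_1 = 2
97 = 1·55 + 42, so a_2 = 1
55 = 1·42 + 13, so a_3 = 1
42 = 3·13 + 3, so a_4 = 3
13 = 4·3 + 1, so a_5 = 4
3 = 3·1 + 0, so a_6 = 3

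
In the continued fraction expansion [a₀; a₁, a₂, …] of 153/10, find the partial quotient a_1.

3

Repeatedly divide and take the remainder:
153 ÷ 10 → quotient 15, remainder 3
10 ÷ 3 → quotient 3, remainder 1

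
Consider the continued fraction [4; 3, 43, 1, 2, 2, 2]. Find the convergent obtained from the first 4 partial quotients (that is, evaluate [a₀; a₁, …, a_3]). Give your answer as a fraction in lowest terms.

Build up convergents one term at a time:
a_0 = 4: 4/1
a_1 = 3: 13/3
a_2 = 43: 563/130
a_3 = 1: 576/133

576/133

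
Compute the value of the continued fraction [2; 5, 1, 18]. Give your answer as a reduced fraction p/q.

245/113

Start with 18.
1 + 1/(18/1) = 1 + 1/18 = 19/18
5 + 1/(19/18) = 5 + 18/19 = 113/19
2 + 1/(113/19) = 2 + 19/113 = 245/113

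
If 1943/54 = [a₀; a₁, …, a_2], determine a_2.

53

1943 = 35·54 + 53, so a_0 = 35
54 = 1·53 + 1, so a_1 = 1
53 = 53·1 + 0, so a_2 = 53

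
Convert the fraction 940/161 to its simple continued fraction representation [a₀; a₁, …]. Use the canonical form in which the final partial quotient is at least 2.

[5; 1, 5, 5, 5]

940 ÷ 161 → quotient 5, remainder 135
161 ÷ 135 → quotient 1, remainder 26
135 ÷ 26 → quotient 5, remainder 5
26 ÷ 5 → quotient 5, remainder 1
5 ÷ 1 → quotient 5, remainder 0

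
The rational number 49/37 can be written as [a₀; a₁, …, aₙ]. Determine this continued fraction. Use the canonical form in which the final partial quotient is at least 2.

49 ÷ 37 → quotient 1, remainder 12
37 ÷ 12 → quotient 3, remainder 1
12 ÷ 1 → quotient 12, remainder 0

[1; 3, 12]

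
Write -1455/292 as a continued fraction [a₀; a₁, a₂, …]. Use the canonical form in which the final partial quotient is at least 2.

Repeatedly divide and take the remainder:
⌊-1455/292⌋ = -5, remainder 5
⌊292/5⌋ = 58, remainder 2
⌊5/2⌋ = 2, remainder 1
⌊2/1⌋ = 2, remainder 0

[-5; 58, 2, 2]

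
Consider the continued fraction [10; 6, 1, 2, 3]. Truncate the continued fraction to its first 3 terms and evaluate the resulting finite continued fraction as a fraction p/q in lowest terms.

71/7

Use the convergent recurrence hₖ = aₖ·hₖ₋₁ + hₖ₋₂ (and likewise for the denominators kₖ):
a_0 = 10: 10/1
a_1 = 6: 61/6
a_2 = 1: 71/7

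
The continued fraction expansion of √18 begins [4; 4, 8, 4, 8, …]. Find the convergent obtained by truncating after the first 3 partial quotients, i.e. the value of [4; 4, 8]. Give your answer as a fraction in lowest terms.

a_0 = 4: 4/1
a_1 = 4: 17/4
a_2 = 8: 140/33

140/33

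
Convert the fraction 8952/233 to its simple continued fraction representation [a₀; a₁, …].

8952 = 38·233 + 98, so a_0 = 38
233 = 2·98 + 37, so a_1 = 2
98 = 2·37 + 24, so a_2 = 2
37 = 1·24 + 13, so a_3 = 1
24 = 1·13 + 11, so a_4 = 1
13 = 1·11 + 2, so a_5 = 1
11 = 5·2 + 1, so a_6 = 5
2 = 2·1 + 0, so a_7 = 2

[38; 2, 2, 1, 1, 1, 5, 2]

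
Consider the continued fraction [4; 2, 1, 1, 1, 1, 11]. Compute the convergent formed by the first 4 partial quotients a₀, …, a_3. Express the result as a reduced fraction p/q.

Start with 1.
1 + 1/(1/1) = 1 + 1/1 = 2/1
2 + 1/(2/1) = 2 + 1/2 = 5/2
4 + 1/(5/2) = 4 + 2/5 = 22/5

22/5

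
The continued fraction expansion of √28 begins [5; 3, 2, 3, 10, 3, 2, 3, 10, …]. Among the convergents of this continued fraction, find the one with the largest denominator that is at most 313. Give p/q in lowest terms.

a_0 = 5: 5/1  (≤ bound)
a_1 = 3: 16/3  (≤ bound)
a_2 = 2: 37/7  (≤ bound)
a_3 = 3: 127/24  (≤ bound)
a_4 = 10: 1307/247  (≤ bound)
a_5 = 3: 4048/765  (> 313, stop)

1307/247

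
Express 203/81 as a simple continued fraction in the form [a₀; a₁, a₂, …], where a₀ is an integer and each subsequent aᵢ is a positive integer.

203 = 2·81 + 41, so a_0 = 2
81 = 1·41 + 40, so a_1 = 1
41 = 1·40 + 1, so a_2 = 1
40 = 40·1 + 0, so a_3 = 40

[2; 1, 1, 40]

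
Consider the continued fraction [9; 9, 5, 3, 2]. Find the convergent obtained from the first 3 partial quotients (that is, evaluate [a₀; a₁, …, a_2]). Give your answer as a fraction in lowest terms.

419/46

Build up convergents one term at a time:
a_0 = 9: 9/1
a_1 = 9: 82/9
a_2 = 5: 419/46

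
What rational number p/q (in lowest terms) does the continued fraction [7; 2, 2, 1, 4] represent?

245/33

Start with 4.
1 + 1/(4/1) = 1 + 1/4 = 5/4
2 + 1/(5/4) = 2 + 4/5 = 14/5
2 + 1/(14/5) = 2 + 5/14 = 33/14
7 + 1/(33/14) = 7 + 14/33 = 245/33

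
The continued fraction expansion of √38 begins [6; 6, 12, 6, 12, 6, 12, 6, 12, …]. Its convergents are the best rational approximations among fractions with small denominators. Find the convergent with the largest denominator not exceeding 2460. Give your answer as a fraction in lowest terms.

List convergents until the denominator exceeds the bound:
a_0 = 6: 6/1  (≤ bound)
a_1 = 6: 37/6  (≤ bound)
a_2 = 12: 450/73  (≤ bound)
a_3 = 6: 2737/444  (≤ bound)
a_4 = 12: 33294/5401  (> 2460, stop)

2737/444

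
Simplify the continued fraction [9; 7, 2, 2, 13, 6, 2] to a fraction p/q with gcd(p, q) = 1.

59579/6522

Starting at the tail and folding back:
Start with 2.
6 + 1/(2/1) = 6 + 1/2 = 13/2
13 + 1/(13/2) = 13 + 2/13 = 171/13
2 + 1/(171/13) = 2 + 13/171 = 355/171
2 + 1/(355/171) = 2 + 171/355 = 881/355
7 + 1/(881/355) = 7 + 355/881 = 6522/881
9 + 1/(6522/881) = 9 + 881/6522 = 59579/6522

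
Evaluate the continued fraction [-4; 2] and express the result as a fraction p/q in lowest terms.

-7/2

Compute successive convergents:
a_0 = -4: -4/1
a_1 = 2: -7/2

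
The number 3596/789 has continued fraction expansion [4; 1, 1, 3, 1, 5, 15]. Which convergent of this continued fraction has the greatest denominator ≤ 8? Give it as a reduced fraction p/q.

32/7

List convergents until the denominator exceeds the bound:
a_0 = 4: 4/1  (≤ bound)
a_1 = 1: 5/1  (≤ bound)
a_2 = 1: 9/2  (≤ bound)
a_3 = 3: 32/7  (≤ bound)
a_4 = 1: 41/9  (> 8, stop)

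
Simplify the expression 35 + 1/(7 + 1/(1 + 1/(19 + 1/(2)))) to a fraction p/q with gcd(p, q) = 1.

11451/326

Start with 2.
19 + 1/(2/1) = 19 + 1/2 = 39/2
1 + 1/(39/2) = 1 + 2/39 = 41/39
7 + 1/(41/39) = 7 + 39/41 = 326/41
35 + 1/(326/41) = 35 + 41/326 = 11451/326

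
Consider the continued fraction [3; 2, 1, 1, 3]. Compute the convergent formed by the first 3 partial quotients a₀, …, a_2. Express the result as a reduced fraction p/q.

a_0 = 3: 3/1
a_1 = 2: 7/2
a_2 = 1: 10/3

10/3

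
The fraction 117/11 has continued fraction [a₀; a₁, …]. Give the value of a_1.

⌊117/11⌋ = 10, remainder 7
⌊11/7⌋ = 1, remainder 4

1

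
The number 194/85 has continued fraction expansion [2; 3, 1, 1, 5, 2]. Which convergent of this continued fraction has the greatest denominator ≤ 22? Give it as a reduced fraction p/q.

a_0 = 2: 2/1  (≤ bound)
a_1 = 3: 7/3  (≤ bound)
a_2 = 1: 9/4  (≤ bound)
a_3 = 1: 16/7  (≤ bound)
a_4 = 5: 89/39  (> 22, stop)

16/7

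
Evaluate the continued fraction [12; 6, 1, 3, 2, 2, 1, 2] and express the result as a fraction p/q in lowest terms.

Start with 2.
1 + 1/(2/1) = 1 + 1/2 = 3/2
2 + 1/(3/2) = 2 + 2/3 = 8/3
2 + 1/(8/3) = 2 + 3/8 = 19/8
3 + 1/(19/8) = 3 + 8/19 = 65/19
1 + 1/(65/19) = 1 + 19/65 = 84/65
6 + 1/(84/65) = 6 + 65/84 = 569/84
12 + 1/(569/84) = 12 + 84/569 = 6912/569

6912/569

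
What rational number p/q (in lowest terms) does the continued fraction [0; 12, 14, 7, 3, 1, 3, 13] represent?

Build up convergents one term at a time:
a_0 = 0: 0/1
a_1 = 12: 1/12
a_2 = 14: 14/169
a_3 = 7: 99/1195
a_4 = 3: 311/3754
a_5 = 1: 410/4949
a_6 = 3: 1541/18601
a_7 = 13: 20443/246762

20443/246762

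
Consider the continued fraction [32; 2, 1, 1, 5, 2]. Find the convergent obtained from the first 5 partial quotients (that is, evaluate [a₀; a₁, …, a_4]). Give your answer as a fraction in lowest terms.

Use the convergent recurrence hₖ = aₖ·hₖ₋₁ + hₖ₋₂ (and likewise for the denominators kₖ):
a_0 = 32: 32/1
a_1 = 2: 65/2
a_2 = 1: 97/3
a_3 = 1: 162/5
a_4 = 5: 907/28

907/28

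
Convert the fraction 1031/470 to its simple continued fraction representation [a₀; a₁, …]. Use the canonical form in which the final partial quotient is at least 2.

[2; 5, 6, 15]

⌊1031/470⌋ = 2, remainder 91
⌊470/91⌋ = 5, remainder 15
⌊91/15⌋ = 6, remainder 1
⌊15/1⌋ = 15, remainder 0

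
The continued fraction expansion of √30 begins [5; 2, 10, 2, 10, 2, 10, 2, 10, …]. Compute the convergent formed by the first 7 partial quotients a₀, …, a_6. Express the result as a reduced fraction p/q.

55435/10121

Use the convergent recurrence hₖ = aₖ·hₖ₋₁ + hₖ₋₂ (and likewise for the denominators kₖ):
a_0 = 5: 5/1
a_1 = 2: 11/2
a_2 = 10: 115/21
a_3 = 2: 241/44
a_4 = 10: 2525/461
a_5 = 2: 5291/966
a_6 = 10: 55435/10121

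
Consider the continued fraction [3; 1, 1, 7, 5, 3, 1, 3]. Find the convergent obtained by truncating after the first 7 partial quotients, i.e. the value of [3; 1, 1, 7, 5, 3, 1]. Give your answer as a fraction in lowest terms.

a_0 = 3: 3/1
a_1 = 1: 4/1
a_2 = 1: 7/2
a_3 = 7: 53/15
a_4 = 5: 272/77
a_5 = 3: 869/246
a_6 = 1: 1141/323

1141/323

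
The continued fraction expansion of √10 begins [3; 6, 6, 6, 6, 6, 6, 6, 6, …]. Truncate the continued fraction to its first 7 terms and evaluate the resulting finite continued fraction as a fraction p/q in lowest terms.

168717/53353

Start with 6.
6 + 1/(6/1) = 6 + 1/6 = 37/6
6 + 1/(37/6) = 6 + 6/37 = 228/37
6 + 1/(228/37) = 6 + 37/228 = 1405/228
6 + 1/(1405/228) = 6 + 228/1405 = 8658/1405
6 + 1/(8658/1405) = 6 + 1405/8658 = 53353/8658
3 + 1/(53353/8658) = 3 + 8658/53353 = 168717/53353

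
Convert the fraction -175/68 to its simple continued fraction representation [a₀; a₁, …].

[-3; 2, 2, 1, 9]

-175 = -3·68 + 29, so a_0 = -3
68 = 2·29 + 10, so a_1 = 2
29 = 2·10 + 9, so a_2 = 2
10 = 1·9 + 1, so a_3 = 1
9 = 9·1 + 0, so a_4 = 9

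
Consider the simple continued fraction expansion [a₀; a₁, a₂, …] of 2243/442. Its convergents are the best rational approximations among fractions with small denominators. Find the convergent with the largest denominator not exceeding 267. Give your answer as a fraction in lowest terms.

340/67

List convergents until the denominator exceeds the bound:
a_0 = 5: 5/1  (≤ bound)
a_1 = 13: 66/13  (≤ bound)
a_2 = 2: 137/27  (≤ bound)
a_3 = 1: 203/40  (≤ bound)
a_4 = 1: 340/67  (≤ bound)
a_5 = 6: 2243/442  (> 267, stop)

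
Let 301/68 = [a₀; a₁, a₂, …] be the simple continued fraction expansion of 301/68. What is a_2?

2

Repeatedly divide and take the remainder:
301 = 4·68 + 29, so a_0 = 4
68 = 2·29 + 10, so a_1 = 2
29 = 2·10 + 9, so a_2 = 2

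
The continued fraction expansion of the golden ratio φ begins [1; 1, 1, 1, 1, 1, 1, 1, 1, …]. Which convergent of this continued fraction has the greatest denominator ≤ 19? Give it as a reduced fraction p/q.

List convergents until the denominator exceeds the bound:
a_0 = 1: 1/1  (≤ bound)
a_1 = 1: 2/1  (≤ bound)
a_2 = 1: 3/2  (≤ bound)
a_3 = 1: 5/3  (≤ bound)
a_4 = 1: 8/5  (≤ bound)
a_5 = 1: 13/8  (≤ bound)
a_6 = 1: 21/13  (≤ bound)
a_7 = 1: 34/21  (> 19, stop)

21/13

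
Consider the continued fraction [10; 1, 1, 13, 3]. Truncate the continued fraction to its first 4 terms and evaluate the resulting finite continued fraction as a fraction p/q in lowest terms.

284/27

Build up convergents one term at a time:
a_0 = 10: 10/1
a_1 = 1: 11/1
a_2 = 1: 21/2
a_3 = 13: 284/27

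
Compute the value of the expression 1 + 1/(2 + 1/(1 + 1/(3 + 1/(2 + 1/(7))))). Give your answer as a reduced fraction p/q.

253/186

Start with 7.
2 + 1/(7/1) = 2 + 1/7 = 15/7
3 + 1/(15/7) = 3 + 7/15 = 52/15
1 + 1/(52/15) = 1 + 15/52 = 67/52
2 + 1/(67/52) = 2 + 52/67 = 186/67
1 + 1/(186/67) = 1 + 67/186 = 253/186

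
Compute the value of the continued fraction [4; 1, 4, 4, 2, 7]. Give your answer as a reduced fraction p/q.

1683/350

Start with 7.
2 + 1/(7/1) = 2 + 1/7 = 15/7
4 + 1/(15/7) = 4 + 7/15 = 67/15
4 + 1/(67/15) = 4 + 15/67 = 283/67
1 + 1/(283/67) = 1 + 67/283 = 350/283
4 + 1/(350/283) = 4 + 283/350 = 1683/350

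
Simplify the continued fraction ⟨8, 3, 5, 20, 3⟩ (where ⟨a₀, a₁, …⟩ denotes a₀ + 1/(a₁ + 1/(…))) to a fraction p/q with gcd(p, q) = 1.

a_0 = 8: 8/1
a_1 = 3: 25/3
a_2 = 5: 133/16
a_3 = 20: 2685/323
a_4 = 3: 8188/985

8188/985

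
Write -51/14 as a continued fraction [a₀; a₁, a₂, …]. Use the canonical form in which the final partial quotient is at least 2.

[-4; 2, 1, 4]

-51 = -4·14 + 5, so a_0 = -4
14 = 2·5 + 4, so a_1 = 2
5 = 1·4 + 1, so a_2 = 1
4 = 4·1 + 0, so a_3 = 4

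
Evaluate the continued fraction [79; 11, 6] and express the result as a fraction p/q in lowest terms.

a_0 = 79: 79/1
a_1 = 11: 870/11
a_2 = 6: 5299/67

5299/67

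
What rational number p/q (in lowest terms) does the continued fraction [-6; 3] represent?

-17/3

Use the convergent recurrence hₖ = aₖ·hₖ₋₁ + hₖ₋₂ (and likewise for the denominators kₖ):
a_0 = -6: -6/1
a_1 = 3: -17/3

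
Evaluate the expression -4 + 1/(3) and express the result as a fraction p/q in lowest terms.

-11/3

Starting at the tail and folding back:
Start with 3.
-4 + 1/(3/1) = -4 + 1/3 = -11/3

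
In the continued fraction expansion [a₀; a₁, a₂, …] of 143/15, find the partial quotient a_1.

1

Repeatedly divide and take the remainder:
143 = 9·15 + 8, so a_0 = 9
15 = 1·8 + 7, so a_1 = 1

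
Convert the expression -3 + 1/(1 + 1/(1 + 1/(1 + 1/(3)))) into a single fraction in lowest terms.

-26/11

a_0 = -3: -3/1
a_1 = 1: -2/1
a_2 = 1: -5/2
a_3 = 1: -7/3
a_4 = 3: -26/11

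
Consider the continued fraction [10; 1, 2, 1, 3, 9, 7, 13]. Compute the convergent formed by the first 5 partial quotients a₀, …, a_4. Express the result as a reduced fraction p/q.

Start with 3.
1 + 1/(3/1) = 1 + 1/3 = 4/3
2 + 1/(4/3) = 2 + 3/4 = 11/4
1 + 1/(11/4) = 1 + 4/11 = 15/11
10 + 1/(15/11) = 10 + 11/15 = 161/15

161/15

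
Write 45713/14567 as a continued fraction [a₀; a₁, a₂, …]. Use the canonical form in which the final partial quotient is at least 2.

[3; 7, 4, 6, 26, 1, 2]

⌊45713/14567⌋ = 3, remainder 2012
⌊14567/2012⌋ = 7, remainder 483
⌊2012/483⌋ = 4, remainder 80
⌊483/80⌋ = 6, remainder 3
⌊80/3⌋ = 26, remainder 2
⌊3/2⌋ = 1, remainder 1
⌊2/1⌋ = 2, remainder 0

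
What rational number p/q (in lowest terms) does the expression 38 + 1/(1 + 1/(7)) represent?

311/8

a_0 = 38: 38/1
a_1 = 1: 39/1
a_2 = 7: 311/8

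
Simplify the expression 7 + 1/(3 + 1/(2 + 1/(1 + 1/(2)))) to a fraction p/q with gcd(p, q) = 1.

197/27

a_0 = 7: 7/1
a_1 = 3: 22/3
a_2 = 2: 51/7
a_3 = 1: 73/10
a_4 = 2: 197/27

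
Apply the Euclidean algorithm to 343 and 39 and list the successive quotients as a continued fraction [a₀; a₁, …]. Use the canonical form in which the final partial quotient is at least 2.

[8; 1, 3, 1, 7]

343 = 8·39 + 31, so a_0 = 8
39 = 1·31 + 8, so a_1 = 1
31 = 3·8 + 7, so a_2 = 3
8 = 1·7 + 1, so a_3 = 1
7 = 7·1 + 0, so a_4 = 7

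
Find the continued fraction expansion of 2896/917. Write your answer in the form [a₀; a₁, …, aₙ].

Repeatedly divide and take the remainder:
2896 ÷ 917 → quotient 3, remainder 145
917 ÷ 145 → quotient 6, remainder 47
145 ÷ 47 → quotient 3, remainder 4
47 ÷ 4 → quotient 11, remainder 3
4 ÷ 3 → quotient 1, remainder 1
3 ÷ 1 → quotient 3, remainder 0

[3; 6, 3, 11, 1, 3]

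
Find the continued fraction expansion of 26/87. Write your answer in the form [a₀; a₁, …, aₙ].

26 = 0·87 + 26, so a_0 = 0
87 = 3·26 + 9, so a_1 = 3
26 = 2·9 + 8, so a_2 = 2
9 = 1·8 + 1, so a_3 = 1
8 = 8·1 + 0, so a_4 = 8

[0; 3, 2, 1, 8]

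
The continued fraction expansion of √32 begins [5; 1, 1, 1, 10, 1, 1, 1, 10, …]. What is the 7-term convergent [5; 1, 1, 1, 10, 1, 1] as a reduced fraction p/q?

379/67

Start with 1.
1 + 1/(1/1) = 1 + 1/1 = 2/1
10 + 1/(2/1) = 10 + 1/2 = 21/2
1 + 1/(21/2) = 1 + 2/21 = 23/21
1 + 1/(23/21) = 1 + 21/23 = 44/23
1 + 1/(44/23) = 1 + 23/44 = 67/44
5 + 1/(67/44) = 5 + 44/67 = 379/67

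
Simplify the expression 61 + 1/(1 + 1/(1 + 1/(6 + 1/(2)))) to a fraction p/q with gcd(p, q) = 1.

1723/28

Start with 2.
6 + 1/(2/1) = 6 + 1/2 = 13/2
1 + 1/(13/2) = 1 + 2/13 = 15/13
1 + 1/(15/13) = 1 + 13/15 = 28/15
61 + 1/(28/15) = 61 + 15/28 = 1723/28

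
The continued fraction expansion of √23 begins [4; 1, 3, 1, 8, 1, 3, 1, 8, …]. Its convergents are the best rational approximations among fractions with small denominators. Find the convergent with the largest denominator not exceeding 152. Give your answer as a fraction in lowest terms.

a_0 = 4: 4/1  (≤ bound)
a_1 = 1: 5/1  (≤ bound)
a_2 = 3: 19/4  (≤ bound)
a_3 = 1: 24/5  (≤ bound)
a_4 = 8: 211/44  (≤ bound)
a_5 = 1: 235/49  (≤ bound)
a_6 = 3: 916/191  (> 152, stop)

235/49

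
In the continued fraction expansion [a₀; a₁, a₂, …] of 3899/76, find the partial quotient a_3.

3899 = 51·76 + 23, so a_0 = 51
76 = 3·23 + 7, so a_1 = 3
23 = 3·7 + 2, so a_2 = 3
7 = 3·2 + 1, so a_3 = 3

3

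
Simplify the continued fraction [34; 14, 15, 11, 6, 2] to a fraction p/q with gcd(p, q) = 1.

1048606/30777

a_0 = 34: 34/1
a_1 = 14: 477/14
a_2 = 15: 7189/211
a_3 = 11: 79556/2335
a_4 = 6: 484525/14221
a_5 = 2: 1048606/30777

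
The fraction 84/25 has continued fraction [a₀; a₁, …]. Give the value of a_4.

84 = 3·25 + 9, so a_0 = 3
25 = 2·9 + 7, so a_1 = 2
9 = 1·7 + 2, so a_2 = 1
7 = 3·2 + 1, so a_3 = 3
2 = 2·1 + 0, so a_4 = 2

2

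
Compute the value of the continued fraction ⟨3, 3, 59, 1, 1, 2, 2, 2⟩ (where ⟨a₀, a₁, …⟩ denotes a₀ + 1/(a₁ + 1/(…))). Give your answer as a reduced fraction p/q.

a_0 = 3: 3/1
a_1 = 3: 10/3
a_2 = 59: 593/178
a_3 = 1: 603/181
a_4 = 1: 1196/359
a_5 = 2: 2995/899
a_6 = 2: 7186/2157
a_7 = 2: 17367/5213

17367/5213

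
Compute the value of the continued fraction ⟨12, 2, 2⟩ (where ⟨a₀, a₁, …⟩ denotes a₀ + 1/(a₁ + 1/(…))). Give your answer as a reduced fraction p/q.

a_0 = 12: 12/1
a_1 = 2: 25/2
a_2 = 2: 62/5

62/5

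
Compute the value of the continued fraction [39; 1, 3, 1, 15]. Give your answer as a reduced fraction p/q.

3144/79

a_0 = 39: 39/1
a_1 = 1: 40/1
a_2 = 3: 159/4
a_3 = 1: 199/5
a_4 = 15: 3144/79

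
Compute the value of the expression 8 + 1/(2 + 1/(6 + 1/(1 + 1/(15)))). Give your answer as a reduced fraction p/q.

Start with 15.
1 + 1/(15/1) = 1 + 1/15 = 16/15
6 + 1/(16/15) = 6 + 15/16 = 111/16
2 + 1/(111/16) = 2 + 16/111 = 238/111
8 + 1/(238/111) = 8 + 111/238 = 2015/238

2015/238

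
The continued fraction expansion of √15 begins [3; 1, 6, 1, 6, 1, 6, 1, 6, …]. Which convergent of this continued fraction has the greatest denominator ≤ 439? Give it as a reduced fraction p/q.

1677/433

List convergents until the denominator exceeds the bound:
a_0 = 3: 3/1  (≤ bound)
a_1 = 1: 4/1  (≤ bound)
a_2 = 6: 27/7  (≤ bound)
a_3 = 1: 31/8  (≤ bound)
a_4 = 6: 213/55  (≤ bound)
a_5 = 1: 244/63  (≤ bound)
a_6 = 6: 1677/433  (≤ bound)
a_7 = 1: 1921/496  (> 439, stop)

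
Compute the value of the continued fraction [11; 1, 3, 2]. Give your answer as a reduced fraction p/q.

Starting at the tail and folding back:
Start with 2.
3 + 1/(2/1) = 3 + 1/2 = 7/2
1 + 1/(7/2) = 1 + 2/7 = 9/7
11 + 1/(9/7) = 11 + 7/9 = 106/9

106/9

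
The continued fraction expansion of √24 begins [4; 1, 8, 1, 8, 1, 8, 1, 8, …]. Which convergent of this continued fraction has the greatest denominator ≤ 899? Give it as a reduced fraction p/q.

a_0 = 4: 4/1  (≤ bound)
a_1 = 1: 5/1  (≤ bound)
a_2 = 8: 44/9  (≤ bound)
a_3 = 1: 49/10  (≤ bound)
a_4 = 8: 436/89  (≤ bound)
a_5 = 1: 485/99  (≤ bound)
a_6 = 8: 4316/881  (≤ bound)
a_7 = 1: 4801/980  (> 899, stop)

4316/881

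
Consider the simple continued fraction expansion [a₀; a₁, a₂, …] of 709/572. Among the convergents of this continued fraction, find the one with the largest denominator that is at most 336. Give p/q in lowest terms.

a_0 = 1: 1/1  (≤ bound)
a_1 = 4: 5/4  (≤ bound)
a_2 = 5: 26/21  (≤ bound)
a_3 = 1: 31/25  (≤ bound)
a_4 = 2: 88/71  (≤ bound)
a_5 = 2: 207/167  (≤ bound)
a_6 = 3: 709/572  (> 336, stop)

207/167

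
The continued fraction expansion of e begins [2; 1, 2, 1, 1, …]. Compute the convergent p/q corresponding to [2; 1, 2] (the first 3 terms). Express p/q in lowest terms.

8/3

a_0 = 2: 2/1
a_1 = 1: 3/1
a_2 = 2: 8/3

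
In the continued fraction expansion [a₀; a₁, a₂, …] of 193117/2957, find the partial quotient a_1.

⌊193117/2957⌋ = 65, remainder 912
⌊2957/912⌋ = 3, remainder 221

3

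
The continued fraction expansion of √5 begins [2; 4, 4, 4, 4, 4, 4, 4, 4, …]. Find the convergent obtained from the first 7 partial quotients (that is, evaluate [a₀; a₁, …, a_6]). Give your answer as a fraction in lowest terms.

12238/5473

Work from the innermost term outward:
Start with 4.
4 + 1/(4/1) = 4 + 1/4 = 17/4
4 + 1/(17/4) = 4 + 4/17 = 72/17
4 + 1/(72/17) = 4 + 17/72 = 305/72
4 + 1/(305/72) = 4 + 72/305 = 1292/305
4 + 1/(1292/305) = 4 + 305/1292 = 5473/1292
2 + 1/(5473/1292) = 2 + 1292/5473 = 12238/5473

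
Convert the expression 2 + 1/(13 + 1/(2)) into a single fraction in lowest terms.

56/27

Starting at the tail and folding back:
Start with 2.
13 + 1/(2/1) = 13 + 1/2 = 27/2
2 + 1/(27/2) = 2 + 2/27 = 56/27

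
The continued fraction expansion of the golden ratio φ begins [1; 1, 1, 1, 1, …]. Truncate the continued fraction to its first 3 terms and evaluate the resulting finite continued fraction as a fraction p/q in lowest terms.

3/2

Start with 1.
1 + 1/(1/1) = 1 + 1/1 = 2/1
1 + 1/(2/1) = 1 + 1/2 = 3/2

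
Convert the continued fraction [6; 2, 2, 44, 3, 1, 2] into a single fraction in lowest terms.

15727/2457

Start with 2.
1 + 1/(2/1) = 1 + 1/2 = 3/2
3 + 1/(3/2) = 3 + 2/3 = 11/3
44 + 1/(11/3) = 44 + 3/11 = 487/11
2 + 1/(487/11) = 2 + 11/487 = 985/487
2 + 1/(985/487) = 2 + 487/985 = 2457/985
6 + 1/(2457/985) = 6 + 985/2457 = 15727/2457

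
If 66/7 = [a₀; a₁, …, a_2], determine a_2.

66 = 9·7 + 3, so a_0 = 9
7 = 2·3 + 1, so a_1 = 2
3 = 3·1 + 0, so a_2 = 3

3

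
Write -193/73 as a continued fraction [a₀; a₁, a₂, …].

[-3; 2, 1, 4, 5]

Run the Euclidean algorithm, recording each quotient:
-193 = -3·73 + 26, so a_0 = -3
73 = 2·26 + 21, so a_1 = 2
26 = 1·21 + 5, so a_2 = 1
21 = 4·5 + 1, so a_3 = 4
5 = 5·1 + 0, so a_4 = 5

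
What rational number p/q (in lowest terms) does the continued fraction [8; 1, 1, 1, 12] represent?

329/38

Build up convergents one term at a time:
a_0 = 8: 8/1
a_1 = 1: 9/1
a_2 = 1: 17/2
a_3 = 1: 26/3
a_4 = 12: 329/38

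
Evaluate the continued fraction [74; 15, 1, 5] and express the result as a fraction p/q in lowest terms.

Work from the innermost term outward:
Start with 5.
1 + 1/(5/1) = 1 + 1/5 = 6/5
15 + 1/(6/5) = 15 + 5/6 = 95/6
74 + 1/(95/6) = 74 + 6/95 = 7036/95

7036/95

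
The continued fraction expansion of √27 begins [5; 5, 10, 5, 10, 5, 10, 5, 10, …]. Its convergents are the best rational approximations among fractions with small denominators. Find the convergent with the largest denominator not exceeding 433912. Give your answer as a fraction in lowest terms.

List convergents until the denominator exceeds the bound:
a_0 = 5: 5/1  (≤ bound)
a_1 = 5: 26/5  (≤ bound)
a_2 = 10: 265/51  (≤ bound)
a_3 = 5: 1351/260  (≤ bound)
a_4 = 10: 13775/2651  (≤ bound)
a_5 = 5: 70226/13515  (≤ bound)
a_6 = 10: 716035/137801  (≤ bound)
a_7 = 5: 3650401/702520  (> 433912, stop)

716035/137801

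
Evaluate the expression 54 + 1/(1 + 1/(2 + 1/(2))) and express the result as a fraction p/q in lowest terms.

383/7

Start with 2.
2 + 1/(2/1) = 2 + 1/2 = 5/2
1 + 1/(5/2) = 1 + 2/5 = 7/5
54 + 1/(7/5) = 54 + 5/7 = 383/7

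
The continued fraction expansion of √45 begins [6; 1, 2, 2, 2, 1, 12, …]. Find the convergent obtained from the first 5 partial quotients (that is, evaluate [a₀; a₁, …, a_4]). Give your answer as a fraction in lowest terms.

a_0 = 6: 6/1
a_1 = 1: 7/1
a_2 = 2: 20/3
a_3 = 2: 47/7
a_4 = 2: 114/17

114/17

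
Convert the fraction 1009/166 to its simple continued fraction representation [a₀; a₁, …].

[6; 12, 1, 3, 3]

Run the Euclidean algorithm, recording each quotient:
1009 ÷ 166 → quotient 6, remainder 13
166 ÷ 13 → quotient 12, remainder 10
13 ÷ 10 → quotient 1, remainder 3
10 ÷ 3 → quotient 3, remainder 1
3 ÷ 1 → quotient 3, remainder 0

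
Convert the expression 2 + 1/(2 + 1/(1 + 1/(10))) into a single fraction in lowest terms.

75/32

Start with 10.
1 + 1/(10/1) = 1 + 1/10 = 11/10
2 + 1/(11/10) = 2 + 10/11 = 32/11
2 + 1/(32/11) = 2 + 11/32 = 75/32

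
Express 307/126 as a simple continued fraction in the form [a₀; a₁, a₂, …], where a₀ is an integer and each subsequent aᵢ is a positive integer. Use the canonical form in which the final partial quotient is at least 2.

[2; 2, 3, 2, 3, 2]

307 = 2·126 + 55, so a_0 = 2
126 = 2·55 + 16, so a_1 = 2
55 = 3·16 + 7, so a_2 = 3
16 = 2·7 + 2, so a_3 = 2
7 = 3·2 + 1, so a_4 = 3
2 = 2·1 + 0, so a_5 = 2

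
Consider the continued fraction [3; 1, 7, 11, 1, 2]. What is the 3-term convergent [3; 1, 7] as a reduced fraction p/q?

Collapse the nested fraction from the inside out:
Start with 7.
1 + 1/(7/1) = 1 + 1/7 = 8/7
3 + 1/(8/7) = 3 + 7/8 = 31/8

31/8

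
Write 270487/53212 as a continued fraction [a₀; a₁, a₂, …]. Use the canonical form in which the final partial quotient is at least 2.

[5; 12, 50, 3, 3, 1, 6]

⌊270487/53212⌋ = 5, remainder 4427
⌊53212/4427⌋ = 12, remainder 88
⌊4427/88⌋ = 50, remainder 27
⌊88/27⌋ = 3, remainder 7
⌊27/7⌋ = 3, remainder 6
⌊7/6⌋ = 1, remainder 1
⌊6/1⌋ = 6, remainder 0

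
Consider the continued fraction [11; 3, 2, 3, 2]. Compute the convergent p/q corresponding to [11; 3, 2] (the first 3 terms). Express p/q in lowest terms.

79/7

Use the convergent recurrence hₖ = aₖ·hₖ₋₁ + hₖ₋₂ (and likewise for the denominators kₖ):
a_0 = 11: 11/1
a_1 = 3: 34/3
a_2 = 2: 79/7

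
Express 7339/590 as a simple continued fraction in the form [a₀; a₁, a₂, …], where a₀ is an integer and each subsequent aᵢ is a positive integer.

7339 = 12·590 + 259, so a_0 = 12
590 = 2·259 + 72, so a_1 = 2
259 = 3·72 + 43, so a_2 = 3
72 = 1·43 + 29, so a_3 = 1
43 = 1·29 + 14, so a_4 = 1
29 = 2·14 + 1, so a_5 = 2
14 = 14·1 + 0, so a_6 = 14

[12; 2, 3, 1, 1, 2, 14]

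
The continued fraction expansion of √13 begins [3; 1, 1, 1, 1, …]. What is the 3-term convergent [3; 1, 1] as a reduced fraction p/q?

7/2

Use the convergent recurrence hₖ = aₖ·hₖ₋₁ + hₖ₋₂ (and likewise for the denominators kₖ):
a_0 = 3: 3/1
a_1 = 1: 4/1
a_2 = 1: 7/2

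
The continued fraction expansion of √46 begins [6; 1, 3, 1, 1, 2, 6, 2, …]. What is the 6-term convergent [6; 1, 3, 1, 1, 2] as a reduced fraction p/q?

156/23

Starting at the tail and folding back:
Start with 2.
1 + 1/(2/1) = 1 + 1/2 = 3/2
1 + 1/(3/2) = 1 + 2/3 = 5/3
3 + 1/(5/3) = 3 + 3/5 = 18/5
1 + 1/(18/5) = 1 + 5/18 = 23/18
6 + 1/(23/18) = 6 + 18/23 = 156/23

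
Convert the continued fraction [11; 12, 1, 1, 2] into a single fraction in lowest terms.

a_0 = 11: 11/1
a_1 = 12: 133/12
a_2 = 1: 144/13
a_3 = 1: 277/25
a_4 = 2: 698/63

698/63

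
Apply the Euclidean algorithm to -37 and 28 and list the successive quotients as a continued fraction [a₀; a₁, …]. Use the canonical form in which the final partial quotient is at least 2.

[-2; 1, 2, 9]

⌊-37/28⌋ = -2, remainder 19
⌊28/19⌋ = 1, remainder 9
⌊19/9⌋ = 2, remainder 1
⌊9/1⌋ = 9, remainder 0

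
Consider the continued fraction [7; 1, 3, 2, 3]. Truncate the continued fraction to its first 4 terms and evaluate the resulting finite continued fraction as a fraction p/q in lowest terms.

Starting at the tail and folding back:
Start with 2.
3 + 1/(2/1) = 3 + 1/2 = 7/2
1 + 1/(7/2) = 1 + 2/7 = 9/7
7 + 1/(9/7) = 7 + 7/9 = 70/9

70/9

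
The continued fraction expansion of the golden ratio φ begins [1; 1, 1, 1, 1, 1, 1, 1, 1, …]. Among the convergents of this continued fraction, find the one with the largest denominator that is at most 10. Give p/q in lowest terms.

a_0 = 1: 1/1  (≤ bound)
a_1 = 1: 2/1  (≤ bound)
a_2 = 1: 3/2  (≤ bound)
a_3 = 1: 5/3  (≤ bound)
a_4 = 1: 8/5  (≤ bound)
a_5 = 1: 13/8  (≤ bound)
a_6 = 1: 21/13  (> 10, stop)

13/8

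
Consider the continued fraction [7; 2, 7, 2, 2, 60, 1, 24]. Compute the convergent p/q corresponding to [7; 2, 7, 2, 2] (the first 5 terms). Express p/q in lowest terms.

590/79

Work from the innermost term outward:
Start with 2.
2 + 1/(2/1) = 2 + 1/2 = 5/2
7 + 1/(5/2) = 7 + 2/5 = 37/5
2 + 1/(37/5) = 2 + 5/37 = 79/37
7 + 1/(79/37) = 7 + 37/79 = 590/79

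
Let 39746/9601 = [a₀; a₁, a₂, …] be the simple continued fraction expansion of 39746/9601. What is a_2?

6

39746 = 4·9601 + 1342, so a_0 = 4
9601 = 7·1342 + 207, so a_1 = 7
1342 = 6·207 + 100, so a_2 = 6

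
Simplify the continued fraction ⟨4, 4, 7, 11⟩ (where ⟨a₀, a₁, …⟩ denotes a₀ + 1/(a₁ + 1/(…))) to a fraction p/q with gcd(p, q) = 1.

Work from the innermost term outward:
Start with 11.
7 + 1/(11/1) = 7 + 1/11 = 78/11
4 + 1/(78/11) = 4 + 11/78 = 323/78
4 + 1/(323/78) = 4 + 78/323 = 1370/323

1370/323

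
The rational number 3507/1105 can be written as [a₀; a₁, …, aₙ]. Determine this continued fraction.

3507 = 3·1105 + 192, so a_0 = 3
1105 = 5·192 + 145, so a_1 = 5
192 = 1·145 + 47, so a_2 = 1
145 = 3·47 + 4, so a_3 = 3
47 = 11·4 + 3, so a_4 = 11
4 = 1·3 + 1, so a_5 = 1
3 = 3·1 + 0, so a_6 = 3

[3; 5, 1, 3, 11, 1, 3]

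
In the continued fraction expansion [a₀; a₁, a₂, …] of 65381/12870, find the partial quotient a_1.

65381 = 5·12870 + 1031, so a_0 = 5
12870 = 12·1031 + 498, so a_1 = 12

12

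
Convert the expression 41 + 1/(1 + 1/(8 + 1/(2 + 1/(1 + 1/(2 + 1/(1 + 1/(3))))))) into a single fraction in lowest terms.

16087/384

a_0 = 41: 41/1
a_1 = 1: 42/1
a_2 = 8: 377/9
a_3 = 2: 796/19
a_4 = 1: 1173/28
a_5 = 2: 3142/75
a_6 = 1: 4315/103
a_7 = 3: 16087/384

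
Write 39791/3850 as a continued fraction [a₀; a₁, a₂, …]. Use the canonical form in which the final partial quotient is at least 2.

Run the Euclidean algorithm, recording each quotient:
⌊39791/3850⌋ = 10, remainder 1291
⌊3850/1291⌋ = 2, remainder 1268
⌊1291/1268⌋ = 1, remainder 23
⌊1268/23⌋ = 55, remainder 3
⌊23/3⌋ = 7, remainder 2
⌊3/2⌋ = 1, remainder 1
⌊2/1⌋ = 2, remainder 0

[10; 2, 1, 55, 7, 1, 2]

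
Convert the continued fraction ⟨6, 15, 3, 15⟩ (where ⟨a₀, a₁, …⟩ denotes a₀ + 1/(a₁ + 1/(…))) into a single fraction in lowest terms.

4276/705

a_0 = 6: 6/1
a_1 = 15: 91/15
a_2 = 3: 279/46
a_3 = 15: 4276/705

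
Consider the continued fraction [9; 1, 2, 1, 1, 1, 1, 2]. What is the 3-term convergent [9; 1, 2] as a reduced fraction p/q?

29/3

Collapse the nested fraction from the inside out:
Start with 2.
1 + 1/(2/1) = 1 + 1/2 = 3/2
9 + 1/(3/2) = 9 + 2/3 = 29/3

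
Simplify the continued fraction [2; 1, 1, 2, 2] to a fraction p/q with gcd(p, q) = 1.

a_0 = 2: 2/1
a_1 = 1: 3/1
a_2 = 1: 5/2
a_3 = 2: 13/5
a_4 = 2: 31/12

31/12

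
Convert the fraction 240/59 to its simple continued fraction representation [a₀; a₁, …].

[4; 14, 1, 3]

Run the Euclidean algorithm, recording each quotient:
240 = 4·59 + 4, so a_0 = 4
59 = 14·4 + 3, so a_1 = 14
4 = 1·3 + 1, so a_2 = 1
3 = 3·1 + 0, so a_3 = 3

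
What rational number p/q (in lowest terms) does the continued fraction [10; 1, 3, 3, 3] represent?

a_0 = 10: 10/1
a_1 = 1: 11/1
a_2 = 3: 43/4
a_3 = 3: 140/13
a_4 = 3: 463/43

463/43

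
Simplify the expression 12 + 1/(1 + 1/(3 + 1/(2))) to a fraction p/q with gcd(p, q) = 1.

Build up convergents one term at a time:
a_0 = 12: 12/1
a_1 = 1: 13/1
a_2 = 3: 51/4
a_3 = 2: 115/9

115/9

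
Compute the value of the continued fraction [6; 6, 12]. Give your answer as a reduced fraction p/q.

450/73

Collapse the nested fraction from the inside out:
Start with 12.
6 + 1/(12/1) = 6 + 1/12 = 73/12
6 + 1/(73/12) = 6 + 12/73 = 450/73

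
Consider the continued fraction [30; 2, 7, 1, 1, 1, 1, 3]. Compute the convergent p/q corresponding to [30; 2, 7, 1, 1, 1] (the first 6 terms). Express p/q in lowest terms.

1493/49

a_0 = 30: 30/1
a_1 = 2: 61/2
a_2 = 7: 457/15
a_3 = 1: 518/17
a_4 = 1: 975/32
a_5 = 1: 1493/49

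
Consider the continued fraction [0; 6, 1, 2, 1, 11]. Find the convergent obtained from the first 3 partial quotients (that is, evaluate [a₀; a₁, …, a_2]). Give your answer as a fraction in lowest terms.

Start with 1.
6 + 1/(1/1) = 6 + 1/1 = 7/1
0 + 1/(7/1) = 0 + 1/7 = 1/7

1/7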